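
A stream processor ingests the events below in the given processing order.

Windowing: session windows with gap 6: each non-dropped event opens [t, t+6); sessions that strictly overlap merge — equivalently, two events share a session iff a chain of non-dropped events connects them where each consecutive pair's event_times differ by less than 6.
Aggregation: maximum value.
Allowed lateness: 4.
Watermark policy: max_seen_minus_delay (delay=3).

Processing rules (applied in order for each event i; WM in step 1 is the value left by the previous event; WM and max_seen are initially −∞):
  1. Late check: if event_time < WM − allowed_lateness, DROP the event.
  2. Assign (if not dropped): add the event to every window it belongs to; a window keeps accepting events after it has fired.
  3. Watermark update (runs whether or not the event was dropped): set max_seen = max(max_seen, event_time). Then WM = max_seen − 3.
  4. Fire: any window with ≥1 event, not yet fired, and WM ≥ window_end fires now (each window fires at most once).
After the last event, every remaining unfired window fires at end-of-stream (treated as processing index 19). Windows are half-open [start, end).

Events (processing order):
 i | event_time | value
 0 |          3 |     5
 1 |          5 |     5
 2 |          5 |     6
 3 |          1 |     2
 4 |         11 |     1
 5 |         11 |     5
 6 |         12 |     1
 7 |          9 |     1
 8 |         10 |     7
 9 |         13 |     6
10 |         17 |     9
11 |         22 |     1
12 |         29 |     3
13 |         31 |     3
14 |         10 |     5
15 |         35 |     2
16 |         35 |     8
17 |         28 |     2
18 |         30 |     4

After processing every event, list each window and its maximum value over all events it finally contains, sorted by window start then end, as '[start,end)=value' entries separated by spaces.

i=0 t=3 v=5: → [3,9); WM=0
i=1 t=5 v=5: → [3,11); WM=2
i=2 t=5 v=6: → [3,11); WM=2
i=3 t=1 v=2: → [1,11); WM=2
i=4 t=11 v=1: → [11,17); WM=8
i=5 t=11 v=5: → [11,17); WM=8
i=6 t=12 v=1: → [11,18); WM=9
i=7 t=9 v=1: → [1,18); WM=9
i=8 t=10 v=7: → [1,18); WM=9
i=9 t=13 v=6: → [1,19); WM=10
i=10 t=17 v=9: → [1,23); WM=14
i=11 t=22 v=1: → [1,28); WM=19
i=12 t=29 v=3: → [29,35); WM=26
i=13 t=31 v=3: → [29,37); WM=28
i=14 t=10 v=5: DROP (t<28-4); WM=28
i=15 t=35 v=2: → [29,41); WM=32
i=16 t=35 v=8: → [29,41); WM=32
i=17 t=28 v=2: → [28,41); WM=32
i=18 t=30 v=4: → [28,41); WM=32

[1,28)=9 [28,41)=8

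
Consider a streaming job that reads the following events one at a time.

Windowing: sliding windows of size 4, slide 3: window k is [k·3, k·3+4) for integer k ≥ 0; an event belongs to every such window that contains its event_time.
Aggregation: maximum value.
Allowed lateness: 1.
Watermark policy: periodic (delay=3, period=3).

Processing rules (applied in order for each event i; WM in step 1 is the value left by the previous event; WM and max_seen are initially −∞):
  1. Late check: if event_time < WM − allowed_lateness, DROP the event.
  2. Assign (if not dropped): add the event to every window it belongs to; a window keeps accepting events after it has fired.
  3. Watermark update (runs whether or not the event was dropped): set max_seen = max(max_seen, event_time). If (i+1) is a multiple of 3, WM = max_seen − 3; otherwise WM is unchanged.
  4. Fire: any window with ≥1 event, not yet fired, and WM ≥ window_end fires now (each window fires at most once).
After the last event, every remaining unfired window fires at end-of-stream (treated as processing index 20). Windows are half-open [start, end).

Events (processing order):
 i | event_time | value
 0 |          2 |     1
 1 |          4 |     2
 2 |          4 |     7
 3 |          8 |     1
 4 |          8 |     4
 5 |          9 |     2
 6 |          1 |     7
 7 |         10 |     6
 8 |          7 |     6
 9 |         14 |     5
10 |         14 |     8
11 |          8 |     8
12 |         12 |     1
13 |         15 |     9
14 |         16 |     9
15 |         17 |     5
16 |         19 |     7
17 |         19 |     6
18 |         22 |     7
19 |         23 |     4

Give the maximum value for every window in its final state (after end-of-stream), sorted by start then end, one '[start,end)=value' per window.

[0,4)=1 [3,7)=7 [6,10)=8 [9,13)=6 [12,16)=9 [15,19)=9 [18,22)=7 [21,25)=7

i=0 t=2 v=1: → [0,4); WM=−∞
i=1 t=4 v=2: → [3,7); WM=−∞
i=2 t=4 v=7: → [3,7); WM=1
i=3 t=8 v=1: → [6,10); WM=1
i=4 t=8 v=4: → [6,10); WM=1
i=5 t=9 v=2: → [9,13),[6,10); WM=6; [0,4) fires=1
i=6 t=1 v=7: DROP (t<6-1); WM=6
i=7 t=10 v=6: → [9,13); WM=6
i=8 t=7 v=6: → [6,10); WM=7; [3,7) fires=7
i=9 t=14 v=5: → [12,16); WM=7
i=10 t=14 v=8: → [12,16); WM=7
i=11 t=8 v=8: → [6,10); WM=11; [6,10) fires=8
i=12 t=12 v=1: → [12,16),[9,13); WM=11
i=13 t=15 v=9: → [15,19),[12,16); WM=11
i=14 t=16 v=9: → [15,19); WM=13; [9,13) fires=6
i=15 t=17 v=5: → [15,19); WM=13
i=16 t=19 v=7: → [18,22); WM=13
i=17 t=19 v=6: → [18,22); WM=16; [12,16) fires=9
i=18 t=22 v=7: → [21,25); WM=16
i=19 t=23 v=4: → [21,25); WM=16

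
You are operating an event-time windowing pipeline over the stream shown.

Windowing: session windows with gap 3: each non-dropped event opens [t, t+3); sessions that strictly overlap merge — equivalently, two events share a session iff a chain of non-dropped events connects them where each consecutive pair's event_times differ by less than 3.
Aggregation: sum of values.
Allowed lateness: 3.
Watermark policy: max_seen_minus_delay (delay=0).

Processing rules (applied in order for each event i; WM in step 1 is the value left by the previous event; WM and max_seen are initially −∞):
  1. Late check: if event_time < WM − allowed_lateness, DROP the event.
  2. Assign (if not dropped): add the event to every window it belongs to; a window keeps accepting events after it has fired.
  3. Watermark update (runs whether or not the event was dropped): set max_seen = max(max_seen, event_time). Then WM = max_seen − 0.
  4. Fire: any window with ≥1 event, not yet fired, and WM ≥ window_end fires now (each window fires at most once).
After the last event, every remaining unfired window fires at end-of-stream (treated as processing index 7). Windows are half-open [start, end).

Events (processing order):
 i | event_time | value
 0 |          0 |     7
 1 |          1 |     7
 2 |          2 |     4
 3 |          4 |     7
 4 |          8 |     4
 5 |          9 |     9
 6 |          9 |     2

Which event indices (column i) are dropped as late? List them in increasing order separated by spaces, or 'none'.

i=0 t=0 v=7: → [0,3); WM=0
i=1 t=1 v=7: → [0,4); WM=1
i=2 t=2 v=4: → [0,5); WM=2
i=3 t=4 v=7: → [0,7); WM=4
i=4 t=8 v=4: → [8,11); WM=8
i=5 t=9 v=9: → [8,12); WM=9
i=6 t=9 v=2: → [8,12); WM=9

none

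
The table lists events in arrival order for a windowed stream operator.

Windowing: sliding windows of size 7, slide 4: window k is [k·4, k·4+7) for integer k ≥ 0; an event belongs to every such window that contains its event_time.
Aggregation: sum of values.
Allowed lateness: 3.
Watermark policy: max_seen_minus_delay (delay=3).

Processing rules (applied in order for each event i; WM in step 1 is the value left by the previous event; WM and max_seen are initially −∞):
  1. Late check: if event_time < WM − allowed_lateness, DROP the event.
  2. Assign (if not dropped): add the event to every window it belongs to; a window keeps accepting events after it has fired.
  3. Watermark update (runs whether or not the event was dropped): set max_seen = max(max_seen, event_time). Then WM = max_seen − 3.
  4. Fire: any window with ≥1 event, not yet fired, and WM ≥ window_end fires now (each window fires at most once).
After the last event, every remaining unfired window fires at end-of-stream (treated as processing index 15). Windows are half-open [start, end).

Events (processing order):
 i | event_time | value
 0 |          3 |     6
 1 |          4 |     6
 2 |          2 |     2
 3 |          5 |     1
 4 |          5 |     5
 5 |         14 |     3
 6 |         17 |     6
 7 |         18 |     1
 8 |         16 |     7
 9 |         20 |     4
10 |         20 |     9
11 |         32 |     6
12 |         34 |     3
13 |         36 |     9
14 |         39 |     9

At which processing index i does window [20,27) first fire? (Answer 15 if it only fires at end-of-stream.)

i=0 t=3 v=6: → [0,7); WM=0
i=1 t=4 v=6: → [4,11),[0,7); WM=1
i=2 t=2 v=2: → [0,7); WM=1
i=3 t=5 v=1: → [4,11),[0,7); WM=2
i=4 t=5 v=5: → [4,11),[0,7); WM=2
i=5 t=14 v=3: → [12,19),[8,15); WM=11; [0,7) fires=20 [4,11) fires=12
i=6 t=17 v=6: → [16,23),[12,19); WM=14
i=7 t=18 v=1: → [16,23),[12,19); WM=15; [8,15) fires=3
i=8 t=16 v=7: → [16,23),[12,19); WM=15
i=9 t=20 v=4: → [20,27),[16,23); WM=17
i=10 t=20 v=9: → [20,27),[16,23); WM=17
i=11 t=32 v=6: → [32,39),[28,35); WM=29; [12,19) fires=17 [16,23) fires=27 [20,27) fires=13
i=12 t=34 v=3: → [32,39),[28,35); WM=31
i=13 t=36 v=9: → [36,43),[32,39); WM=33
i=14 t=39 v=9: → [36,43); WM=36; [28,35) fires=9

11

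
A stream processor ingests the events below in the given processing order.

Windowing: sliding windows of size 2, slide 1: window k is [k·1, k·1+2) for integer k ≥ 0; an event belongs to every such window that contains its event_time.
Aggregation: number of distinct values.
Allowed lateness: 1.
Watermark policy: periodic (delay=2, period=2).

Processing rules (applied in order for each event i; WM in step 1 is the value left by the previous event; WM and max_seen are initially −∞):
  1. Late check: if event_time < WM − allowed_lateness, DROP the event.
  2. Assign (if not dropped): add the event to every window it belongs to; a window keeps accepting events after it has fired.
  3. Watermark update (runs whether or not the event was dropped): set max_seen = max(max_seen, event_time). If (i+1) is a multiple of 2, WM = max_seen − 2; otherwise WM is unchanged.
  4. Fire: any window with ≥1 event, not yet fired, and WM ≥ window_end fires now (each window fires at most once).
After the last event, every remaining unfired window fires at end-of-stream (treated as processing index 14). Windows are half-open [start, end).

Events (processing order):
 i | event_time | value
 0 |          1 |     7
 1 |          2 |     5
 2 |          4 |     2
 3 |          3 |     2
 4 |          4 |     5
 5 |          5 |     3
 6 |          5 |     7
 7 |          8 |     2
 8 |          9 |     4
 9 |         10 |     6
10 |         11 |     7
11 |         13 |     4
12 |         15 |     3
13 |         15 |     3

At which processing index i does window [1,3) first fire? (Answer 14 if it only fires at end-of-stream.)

i=0 t=1 v=7: → [1,3),[0,2); WM=−∞
i=1 t=2 v=5: → [2,4),[1,3); WM=0
i=2 t=4 v=2: → [4,6),[3,5); WM=0
i=3 t=3 v=2: → [3,5),[2,4); WM=2; [0,2) fires=1
i=4 t=4 v=5: → [4,6),[3,5); WM=2
i=5 t=5 v=3: → [5,7),[4,6); WM=3; [1,3) fires=2
i=6 t=5 v=7: → [5,7),[4,6); WM=3
i=7 t=8 v=2: → [8,10),[7,9); WM=6; [2,4) fires=2 [3,5) fires=2 [4,6) fires=4
i=8 t=9 v=4: → [9,11),[8,10); WM=6
i=9 t=10 v=6: → [10,12),[9,11); WM=8; [5,7) fires=2
i=10 t=11 v=7: → [11,13),[10,12); WM=8
i=11 t=13 v=4: → [13,15),[12,14); WM=11; [7,9) fires=1 [8,10) fires=2 [9,11) fires=2
i=12 t=15 v=3: → [15,17),[14,16); WM=11
i=13 t=15 v=3: → [15,17),[14,16); WM=13; [10,12) fires=2 [11,13) fires=1

5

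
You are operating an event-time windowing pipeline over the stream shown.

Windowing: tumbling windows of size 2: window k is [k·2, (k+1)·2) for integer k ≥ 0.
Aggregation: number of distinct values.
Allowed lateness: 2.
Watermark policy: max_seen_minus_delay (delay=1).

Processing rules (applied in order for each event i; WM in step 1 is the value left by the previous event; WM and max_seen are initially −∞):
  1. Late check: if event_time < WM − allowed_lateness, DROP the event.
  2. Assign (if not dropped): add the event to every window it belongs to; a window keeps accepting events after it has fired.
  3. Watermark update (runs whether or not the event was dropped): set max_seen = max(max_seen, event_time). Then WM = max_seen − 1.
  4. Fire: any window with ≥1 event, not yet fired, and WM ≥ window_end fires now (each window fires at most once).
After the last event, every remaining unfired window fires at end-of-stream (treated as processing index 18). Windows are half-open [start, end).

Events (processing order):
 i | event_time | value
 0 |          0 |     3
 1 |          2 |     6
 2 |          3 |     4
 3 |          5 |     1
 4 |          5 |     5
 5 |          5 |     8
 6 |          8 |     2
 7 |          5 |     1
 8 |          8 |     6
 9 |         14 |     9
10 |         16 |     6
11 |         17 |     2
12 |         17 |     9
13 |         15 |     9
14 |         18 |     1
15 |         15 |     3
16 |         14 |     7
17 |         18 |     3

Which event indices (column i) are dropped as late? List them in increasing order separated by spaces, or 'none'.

16

i=0 t=0 v=3: → [0,2); WM=-1
i=1 t=2 v=6: → [2,4); WM=1
i=2 t=3 v=4: → [2,4); WM=2; [0,2) fires=1
i=3 t=5 v=1: → [4,6); WM=4; [2,4) fires=2
i=4 t=5 v=5: → [4,6); WM=4
i=5 t=5 v=8: → [4,6); WM=4
i=6 t=8 v=2: → [8,10); WM=7; [4,6) fires=3
i=7 t=5 v=1: → [4,6); WM=7
i=8 t=8 v=6: → [8,10); WM=7
i=9 t=14 v=9: → [14,16); WM=13; [8,10) fires=2
i=10 t=16 v=6: → [16,18); WM=15
i=11 t=17 v=2: → [16,18); WM=16; [14,16) fires=1
i=12 t=17 v=9: → [16,18); WM=16
i=13 t=15 v=9: → [14,16); WM=16
i=14 t=18 v=1: → [18,20); WM=17
i=15 t=15 v=3: → [14,16); WM=17
i=16 t=14 v=7: DROP (t<17-2); WM=17
i=17 t=18 v=3: → [18,20); WM=17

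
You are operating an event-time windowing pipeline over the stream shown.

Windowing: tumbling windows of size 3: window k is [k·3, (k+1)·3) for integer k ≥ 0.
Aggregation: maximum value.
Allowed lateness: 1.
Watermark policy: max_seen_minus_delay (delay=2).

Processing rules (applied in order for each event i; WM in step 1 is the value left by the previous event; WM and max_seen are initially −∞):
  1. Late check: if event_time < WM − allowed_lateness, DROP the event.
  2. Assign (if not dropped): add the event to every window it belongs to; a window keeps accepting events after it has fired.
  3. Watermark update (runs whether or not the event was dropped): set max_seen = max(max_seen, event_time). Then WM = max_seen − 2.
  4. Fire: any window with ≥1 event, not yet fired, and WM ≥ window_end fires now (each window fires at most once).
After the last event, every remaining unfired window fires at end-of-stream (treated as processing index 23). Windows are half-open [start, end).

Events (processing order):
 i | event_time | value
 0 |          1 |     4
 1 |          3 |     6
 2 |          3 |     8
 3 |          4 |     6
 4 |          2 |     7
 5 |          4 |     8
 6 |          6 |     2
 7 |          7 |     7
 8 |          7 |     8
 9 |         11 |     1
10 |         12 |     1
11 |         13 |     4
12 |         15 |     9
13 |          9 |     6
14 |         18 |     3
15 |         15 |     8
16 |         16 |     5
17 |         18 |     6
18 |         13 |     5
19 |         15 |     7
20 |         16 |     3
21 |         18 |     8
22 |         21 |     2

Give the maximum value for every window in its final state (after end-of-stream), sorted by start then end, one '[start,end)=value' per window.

[0,3)=7 [3,6)=8 [6,9)=8 [9,12)=1 [12,15)=4 [15,18)=9 [18,21)=8 [21,24)=2

i=0 t=1 v=4: → [0,3); WM=-1
i=1 t=3 v=6: → [3,6); WM=1
i=2 t=3 v=8: → [3,6); WM=1
i=3 t=4 v=6: → [3,6); WM=2
i=4 t=2 v=7: → [0,3); WM=2
i=5 t=4 v=8: → [3,6); WM=2
i=6 t=6 v=2: → [6,9); WM=4; [0,3) fires=7
i=7 t=7 v=7: → [6,9); WM=5
i=8 t=7 v=8: → [6,9); WM=5
i=9 t=11 v=1: → [9,12); WM=9; [3,6) fires=8 [6,9) fires=8
i=10 t=12 v=1: → [12,15); WM=10
i=11 t=13 v=4: → [12,15); WM=11
i=12 t=15 v=9: → [15,18); WM=13; [9,12) fires=1
i=13 t=9 v=6: DROP (t<13-1); WM=13
i=14 t=18 v=3: → [18,21); WM=16; [12,15) fires=4
i=15 t=15 v=8: → [15,18); WM=16
i=16 t=16 v=5: → [15,18); WM=16
i=17 t=18 v=6: → [18,21); WM=16
i=18 t=13 v=5: DROP (t<16-1); WM=16
i=19 t=15 v=7: → [15,18); WM=16
i=20 t=16 v=3: → [15,18); WM=16
i=21 t=18 v=8: → [18,21); WM=16
i=22 t=21 v=2: → [21,24); WM=19; [15,18) fires=9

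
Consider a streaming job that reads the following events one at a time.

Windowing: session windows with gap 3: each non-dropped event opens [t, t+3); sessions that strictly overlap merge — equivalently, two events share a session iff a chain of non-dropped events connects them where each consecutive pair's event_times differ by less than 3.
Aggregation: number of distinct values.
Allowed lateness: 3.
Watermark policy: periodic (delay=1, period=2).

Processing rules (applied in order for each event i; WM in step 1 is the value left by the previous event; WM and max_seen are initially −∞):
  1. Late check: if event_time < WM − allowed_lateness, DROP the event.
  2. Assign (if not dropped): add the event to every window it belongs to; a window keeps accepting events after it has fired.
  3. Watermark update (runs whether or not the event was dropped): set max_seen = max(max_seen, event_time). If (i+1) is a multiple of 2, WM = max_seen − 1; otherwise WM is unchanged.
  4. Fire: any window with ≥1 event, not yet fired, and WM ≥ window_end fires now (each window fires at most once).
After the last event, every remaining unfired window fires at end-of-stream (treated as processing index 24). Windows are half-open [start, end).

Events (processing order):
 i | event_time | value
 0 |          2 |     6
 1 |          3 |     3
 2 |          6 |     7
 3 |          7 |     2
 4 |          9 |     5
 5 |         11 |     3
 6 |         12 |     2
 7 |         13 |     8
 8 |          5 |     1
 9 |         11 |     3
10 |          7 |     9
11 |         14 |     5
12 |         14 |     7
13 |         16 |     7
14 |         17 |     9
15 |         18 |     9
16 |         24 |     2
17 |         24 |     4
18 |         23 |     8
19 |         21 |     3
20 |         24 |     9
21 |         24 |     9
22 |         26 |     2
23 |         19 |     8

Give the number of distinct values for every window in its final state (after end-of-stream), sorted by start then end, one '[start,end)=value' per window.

i=0 t=2 v=6: → [2,5); WM=−∞
i=1 t=3 v=3: → [2,6); WM=2
i=2 t=6 v=7: → [6,9); WM=2
i=3 t=7 v=2: → [6,10); WM=6
i=4 t=9 v=5: → [6,12); WM=6
i=5 t=11 v=3: → [6,14); WM=10
i=6 t=12 v=2: → [6,15); WM=10
i=7 t=13 v=8: → [6,16); WM=12
i=8 t=5 v=1: DROP (t<12-3); WM=12
i=9 t=11 v=3: → [6,16); WM=12
i=10 t=7 v=9: DROP (t<12-3); WM=12
i=11 t=14 v=5: → [6,17); WM=13
i=12 t=14 v=7: → [6,17); WM=13
i=13 t=16 v=7: → [6,19); WM=15
i=14 t=17 v=9: → [6,20); WM=15
i=15 t=18 v=9: → [6,21); WM=17
i=16 t=24 v=2: → [24,27); WM=17
i=17 t=24 v=4: → [24,27); WM=23
i=18 t=23 v=8: → [23,27); WM=23
i=19 t=21 v=3: → [21,27); WM=23
i=20 t=24 v=9: → [21,27); WM=23
i=21 t=24 v=9: → [21,27); WM=23
i=22 t=26 v=2: → [21,29); WM=23
i=23 t=19 v=8: DROP (t<23-3); WM=25

[2,6)=2 [6,21)=6 [21,29)=5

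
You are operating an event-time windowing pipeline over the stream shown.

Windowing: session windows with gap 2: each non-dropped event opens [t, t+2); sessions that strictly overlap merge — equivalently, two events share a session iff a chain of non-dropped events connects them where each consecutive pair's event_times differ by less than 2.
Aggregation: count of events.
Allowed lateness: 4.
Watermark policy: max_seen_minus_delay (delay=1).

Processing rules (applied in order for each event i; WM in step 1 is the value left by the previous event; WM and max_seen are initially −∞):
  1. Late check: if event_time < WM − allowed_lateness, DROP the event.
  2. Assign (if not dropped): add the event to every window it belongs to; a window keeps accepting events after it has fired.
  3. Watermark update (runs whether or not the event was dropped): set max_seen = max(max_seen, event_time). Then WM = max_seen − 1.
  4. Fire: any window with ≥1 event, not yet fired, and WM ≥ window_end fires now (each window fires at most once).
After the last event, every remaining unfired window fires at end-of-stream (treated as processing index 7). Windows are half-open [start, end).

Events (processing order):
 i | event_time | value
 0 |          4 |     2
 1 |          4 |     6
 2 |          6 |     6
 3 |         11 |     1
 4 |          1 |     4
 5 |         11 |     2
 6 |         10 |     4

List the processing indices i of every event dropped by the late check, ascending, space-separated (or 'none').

4

i=0 t=4 v=2: → [4,6); WM=3
i=1 t=4 v=6: → [4,6); WM=3
i=2 t=6 v=6: → [6,8); WM=5
i=3 t=11 v=1: → [11,13); WM=10
i=4 t=1 v=4: DROP (t<10-4); WM=10
i=5 t=11 v=2: → [11,13); WM=10
i=6 t=10 v=4: → [10,13); WM=10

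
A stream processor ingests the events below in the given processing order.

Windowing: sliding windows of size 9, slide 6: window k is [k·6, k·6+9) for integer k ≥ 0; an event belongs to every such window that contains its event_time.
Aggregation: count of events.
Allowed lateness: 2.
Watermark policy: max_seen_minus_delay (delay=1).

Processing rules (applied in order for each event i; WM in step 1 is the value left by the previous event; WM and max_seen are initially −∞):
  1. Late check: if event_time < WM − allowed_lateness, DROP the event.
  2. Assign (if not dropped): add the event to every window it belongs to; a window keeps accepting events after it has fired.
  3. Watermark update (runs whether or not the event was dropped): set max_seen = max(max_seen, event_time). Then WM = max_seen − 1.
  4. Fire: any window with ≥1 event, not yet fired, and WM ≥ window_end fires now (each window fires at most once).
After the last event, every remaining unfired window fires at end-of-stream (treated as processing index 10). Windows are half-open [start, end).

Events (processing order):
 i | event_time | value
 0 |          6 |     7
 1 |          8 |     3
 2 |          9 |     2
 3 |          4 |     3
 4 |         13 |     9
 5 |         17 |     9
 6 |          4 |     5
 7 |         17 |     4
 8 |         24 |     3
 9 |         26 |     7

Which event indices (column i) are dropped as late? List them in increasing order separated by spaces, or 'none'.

i=0 t=6 v=7: → [6,15),[0,9); WM=5
i=1 t=8 v=3: → [6,15),[0,9); WM=7
i=2 t=9 v=2: → [6,15); WM=8
i=3 t=4 v=3: DROP (t<8-2); WM=8
i=4 t=13 v=9: → [12,21),[6,15); WM=12; [0,9) fires=2
i=5 t=17 v=9: → [12,21); WM=16; [6,15) fires=4
i=6 t=4 v=5: DROP (t<16-2); WM=16
i=7 t=17 v=4: → [12,21); WM=16
i=8 t=24 v=3: → [24,33),[18,27); WM=23; [12,21) fires=3
i=9 t=26 v=7: → [24,33),[18,27); WM=25

3 6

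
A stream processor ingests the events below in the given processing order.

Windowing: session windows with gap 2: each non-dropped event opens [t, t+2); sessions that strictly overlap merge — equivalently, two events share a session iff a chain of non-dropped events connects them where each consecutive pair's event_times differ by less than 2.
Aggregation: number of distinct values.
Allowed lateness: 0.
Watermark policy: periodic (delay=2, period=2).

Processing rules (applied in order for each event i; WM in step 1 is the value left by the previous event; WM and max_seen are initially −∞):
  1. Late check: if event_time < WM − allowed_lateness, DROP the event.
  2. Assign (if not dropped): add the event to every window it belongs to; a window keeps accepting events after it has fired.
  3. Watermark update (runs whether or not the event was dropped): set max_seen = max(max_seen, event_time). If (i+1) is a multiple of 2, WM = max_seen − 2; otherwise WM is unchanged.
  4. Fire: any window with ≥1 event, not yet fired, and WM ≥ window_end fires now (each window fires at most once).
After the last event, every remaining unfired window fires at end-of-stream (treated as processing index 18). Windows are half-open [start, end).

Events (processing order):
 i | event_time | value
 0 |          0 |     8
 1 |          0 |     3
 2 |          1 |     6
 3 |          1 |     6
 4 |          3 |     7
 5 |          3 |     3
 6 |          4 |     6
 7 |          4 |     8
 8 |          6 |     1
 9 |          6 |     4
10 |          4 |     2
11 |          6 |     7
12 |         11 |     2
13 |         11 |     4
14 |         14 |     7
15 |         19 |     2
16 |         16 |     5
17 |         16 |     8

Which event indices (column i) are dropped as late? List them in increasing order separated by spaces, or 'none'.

16 17

i=0 t=0 v=8: → [0,2); WM=−∞
i=1 t=0 v=3: → [0,2); WM=-2
i=2 t=1 v=6: → [0,3); WM=-2
i=3 t=1 v=6: → [0,3); WM=-1
i=4 t=3 v=7: → [3,5); WM=-1
i=5 t=3 v=3: → [3,5); WM=1
i=6 t=4 v=6: → [3,6); WM=1
i=7 t=4 v=8: → [3,6); WM=2
i=8 t=6 v=1: → [6,8); WM=2
i=9 t=6 v=4: → [6,8); WM=4
i=10 t=4 v=2: → [3,6); WM=4
i=11 t=6 v=7: → [6,8); WM=4
i=12 t=11 v=2: → [11,13); WM=4
i=13 t=11 v=4: → [11,13); WM=9
i=14 t=14 v=7: → [14,16); WM=9
i=15 t=19 v=2: → [19,21); WM=17
i=16 t=16 v=5: DROP (t<17-0); WM=17
i=17 t=16 v=8: DROP (t<17-0); WM=17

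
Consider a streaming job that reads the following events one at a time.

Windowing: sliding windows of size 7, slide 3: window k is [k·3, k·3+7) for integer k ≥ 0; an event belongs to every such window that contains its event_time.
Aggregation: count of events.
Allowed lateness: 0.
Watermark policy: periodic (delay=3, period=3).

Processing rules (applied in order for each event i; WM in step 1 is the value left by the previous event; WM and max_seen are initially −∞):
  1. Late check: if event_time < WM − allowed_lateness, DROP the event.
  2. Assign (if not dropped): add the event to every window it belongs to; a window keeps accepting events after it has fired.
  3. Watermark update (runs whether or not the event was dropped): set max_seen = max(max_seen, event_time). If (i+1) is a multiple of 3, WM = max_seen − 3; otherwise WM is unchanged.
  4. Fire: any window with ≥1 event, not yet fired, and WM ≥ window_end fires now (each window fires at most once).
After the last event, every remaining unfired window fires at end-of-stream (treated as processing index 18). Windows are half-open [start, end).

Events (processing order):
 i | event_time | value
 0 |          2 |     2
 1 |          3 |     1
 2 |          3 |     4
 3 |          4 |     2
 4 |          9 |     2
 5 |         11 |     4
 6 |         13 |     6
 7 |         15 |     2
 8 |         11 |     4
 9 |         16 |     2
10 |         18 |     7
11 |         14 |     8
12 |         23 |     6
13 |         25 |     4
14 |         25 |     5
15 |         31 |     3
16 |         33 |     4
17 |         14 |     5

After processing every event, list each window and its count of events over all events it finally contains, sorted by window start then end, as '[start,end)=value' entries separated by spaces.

[0,7)=4 [3,10)=4 [6,13)=3 [9,16)=6 [12,19)=5 [15,22)=3 [18,25)=2 [21,28)=3 [24,31)=2 [27,34)=2 [30,37)=2 [33,40)=1

i=0 t=2 v=2: → [0,7); WM=−∞
i=1 t=3 v=1: → [3,10),[0,7); WM=−∞
i=2 t=3 v=4: → [3,10),[0,7); WM=0
i=3 t=4 v=2: → [3,10),[0,7); WM=0
i=4 t=9 v=2: → [9,16),[6,13),[3,10); WM=0
i=5 t=11 v=4: → [9,16),[6,13); WM=8; [0,7) fires=4
i=6 t=13 v=6: → [12,19),[9,16); WM=8
i=7 t=15 v=2: → [15,22),[12,19),[9,16); WM=8
i=8 t=11 v=4: → [9,16),[6,13); WM=12; [3,10) fires=4
i=9 t=16 v=2: → [15,22),[12,19); WM=12
i=10 t=18 v=7: → [18,25),[15,22),[12,19); WM=12
i=11 t=14 v=8: → [12,19),[9,16); WM=15; [6,13) fires=3
i=12 t=23 v=6: → [21,28),[18,25); WM=15
i=13 t=25 v=4: → [24,31),[21,28); WM=15
i=14 t=25 v=5: → [24,31),[21,28); WM=22; [9,16) fires=6 [12,19) fires=5 [15,22) fires=3
i=15 t=31 v=3: → [30,37),[27,34); WM=22
i=16 t=33 v=4: → [33,40),[30,37),[27,34); WM=22
i=17 t=14 v=5: DROP (t<22-0); WM=30; [18,25) fires=2 [21,28) fires=3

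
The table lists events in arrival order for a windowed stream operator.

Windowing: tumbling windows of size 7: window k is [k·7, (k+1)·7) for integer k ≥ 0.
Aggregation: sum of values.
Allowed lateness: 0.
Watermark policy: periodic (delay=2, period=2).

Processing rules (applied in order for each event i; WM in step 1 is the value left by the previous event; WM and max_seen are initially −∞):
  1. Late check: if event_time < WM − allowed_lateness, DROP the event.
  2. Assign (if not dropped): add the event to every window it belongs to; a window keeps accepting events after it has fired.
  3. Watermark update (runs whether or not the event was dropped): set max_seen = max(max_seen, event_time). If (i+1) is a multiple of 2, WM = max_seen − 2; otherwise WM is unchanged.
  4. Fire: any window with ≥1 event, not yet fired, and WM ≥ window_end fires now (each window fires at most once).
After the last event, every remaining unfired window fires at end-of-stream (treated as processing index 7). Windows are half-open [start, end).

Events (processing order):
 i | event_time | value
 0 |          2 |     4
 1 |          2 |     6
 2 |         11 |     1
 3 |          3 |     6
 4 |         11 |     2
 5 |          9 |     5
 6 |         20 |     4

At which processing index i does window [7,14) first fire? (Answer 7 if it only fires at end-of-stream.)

i=0 t=2 v=4: → [0,7); WM=−∞
i=1 t=2 v=6: → [0,7); WM=0
i=2 t=11 v=1: → [7,14); WM=0
i=3 t=3 v=6: → [0,7); WM=9; [0,7) fires=16
i=4 t=11 v=2: → [7,14); WM=9
i=5 t=9 v=5: → [7,14); WM=9
i=6 t=20 v=4: → [14,21); WM=9

7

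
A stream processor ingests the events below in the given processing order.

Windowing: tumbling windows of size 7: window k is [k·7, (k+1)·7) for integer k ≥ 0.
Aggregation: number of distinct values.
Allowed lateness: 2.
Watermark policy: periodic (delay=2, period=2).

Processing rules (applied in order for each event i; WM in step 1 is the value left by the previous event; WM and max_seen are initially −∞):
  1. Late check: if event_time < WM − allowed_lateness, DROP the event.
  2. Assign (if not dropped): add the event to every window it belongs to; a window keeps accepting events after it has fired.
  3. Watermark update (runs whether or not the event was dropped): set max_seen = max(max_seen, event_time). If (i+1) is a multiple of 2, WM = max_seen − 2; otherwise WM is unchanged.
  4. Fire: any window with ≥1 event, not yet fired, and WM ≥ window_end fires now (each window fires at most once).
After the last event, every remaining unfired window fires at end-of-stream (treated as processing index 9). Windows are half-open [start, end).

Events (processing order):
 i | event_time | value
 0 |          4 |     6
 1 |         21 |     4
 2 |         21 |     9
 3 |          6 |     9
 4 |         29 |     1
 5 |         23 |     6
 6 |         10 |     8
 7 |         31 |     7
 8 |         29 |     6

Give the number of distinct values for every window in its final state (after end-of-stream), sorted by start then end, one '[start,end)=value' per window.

[0,7)=1 [21,28)=3 [28,35)=3

i=0 t=4 v=6: → [0,7); WM=−∞
i=1 t=21 v=4: → [21,28); WM=19; [0,7) fires=1
i=2 t=21 v=9: → [21,28); WM=19
i=3 t=6 v=9: DROP (t<19-2); WM=19
i=4 t=29 v=1: → [28,35); WM=19
i=5 t=23 v=6: → [21,28); WM=27
i=6 t=10 v=8: DROP (t<27-2); WM=27
i=7 t=31 v=7: → [28,35); WM=29; [21,28) fires=3
i=8 t=29 v=6: → [28,35); WM=29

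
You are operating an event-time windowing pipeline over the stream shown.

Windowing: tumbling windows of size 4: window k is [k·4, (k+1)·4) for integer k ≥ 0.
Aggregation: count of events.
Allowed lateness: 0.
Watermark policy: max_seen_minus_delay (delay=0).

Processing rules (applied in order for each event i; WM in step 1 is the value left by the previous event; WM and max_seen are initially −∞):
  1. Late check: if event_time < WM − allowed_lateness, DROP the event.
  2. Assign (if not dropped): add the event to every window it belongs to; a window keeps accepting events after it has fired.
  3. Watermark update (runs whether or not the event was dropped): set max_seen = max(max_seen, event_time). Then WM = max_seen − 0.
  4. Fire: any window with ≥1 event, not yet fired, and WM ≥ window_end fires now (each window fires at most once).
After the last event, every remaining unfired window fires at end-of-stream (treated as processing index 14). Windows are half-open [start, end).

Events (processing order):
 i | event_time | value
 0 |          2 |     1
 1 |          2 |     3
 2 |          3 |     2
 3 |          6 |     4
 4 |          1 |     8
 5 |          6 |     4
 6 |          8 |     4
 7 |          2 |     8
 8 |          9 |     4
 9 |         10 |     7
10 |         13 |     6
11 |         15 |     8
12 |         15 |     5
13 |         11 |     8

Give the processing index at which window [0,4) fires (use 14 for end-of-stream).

3

i=0 t=2 v=1: → [0,4); WM=2
i=1 t=2 v=3: → [0,4); WM=2
i=2 t=3 v=2: → [0,4); WM=3
i=3 t=6 v=4: → [4,8); WM=6; [0,4) fires=3
i=4 t=1 v=8: DROP (t<6-0); WM=6
i=5 t=6 v=4: → [4,8); WM=6
i=6 t=8 v=4: → [8,12); WM=8; [4,8) fires=2
i=7 t=2 v=8: DROP (t<8-0); WM=8
i=8 t=9 v=4: → [8,12); WM=9
i=9 t=10 v=7: → [8,12); WM=10
i=10 t=13 v=6: → [12,16); WM=13; [8,12) fires=3
i=11 t=15 v=8: → [12,16); WM=15
i=12 t=15 v=5: → [12,16); WM=15
i=13 t=11 v=8: DROP (t<15-0); WM=15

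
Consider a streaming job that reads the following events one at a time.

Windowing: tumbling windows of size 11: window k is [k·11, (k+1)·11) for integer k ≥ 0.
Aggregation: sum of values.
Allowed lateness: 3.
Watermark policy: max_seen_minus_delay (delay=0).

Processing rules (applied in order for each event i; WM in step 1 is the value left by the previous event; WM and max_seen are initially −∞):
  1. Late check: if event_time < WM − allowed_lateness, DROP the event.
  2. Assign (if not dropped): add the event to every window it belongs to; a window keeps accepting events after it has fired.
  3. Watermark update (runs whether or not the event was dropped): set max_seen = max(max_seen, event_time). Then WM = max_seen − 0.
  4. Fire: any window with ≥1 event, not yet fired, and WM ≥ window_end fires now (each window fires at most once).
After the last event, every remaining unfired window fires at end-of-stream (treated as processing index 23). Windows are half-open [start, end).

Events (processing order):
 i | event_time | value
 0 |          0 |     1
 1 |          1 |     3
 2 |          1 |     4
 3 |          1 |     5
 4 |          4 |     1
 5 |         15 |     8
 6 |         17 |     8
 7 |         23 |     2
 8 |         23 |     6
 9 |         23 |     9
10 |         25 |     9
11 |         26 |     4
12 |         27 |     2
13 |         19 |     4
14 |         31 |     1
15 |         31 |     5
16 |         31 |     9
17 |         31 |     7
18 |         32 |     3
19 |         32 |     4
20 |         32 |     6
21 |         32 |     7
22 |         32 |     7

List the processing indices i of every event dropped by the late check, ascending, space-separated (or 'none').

13

i=0 t=0 v=1: → [0,11); WM=0
i=1 t=1 v=3: → [0,11); WM=1
i=2 t=1 v=4: → [0,11); WM=1
i=3 t=1 v=5: → [0,11); WM=1
i=4 t=4 v=1: → [0,11); WM=4
i=5 t=15 v=8: → [11,22); WM=15; [0,11) fires=14
i=6 t=17 v=8: → [11,22); WM=17
i=7 t=23 v=2: → [22,33); WM=23; [11,22) fires=16
i=8 t=23 v=6: → [22,33); WM=23
i=9 t=23 v=9: → [22,33); WM=23
i=10 t=25 v=9: → [22,33); WM=25
i=11 t=26 v=4: → [22,33); WM=26
i=12 t=27 v=2: → [22,33); WM=27
i=13 t=19 v=4: DROP (t<27-3); WM=27
i=14 t=31 v=1: → [22,33); WM=31
i=15 t=31 v=5: → [22,33); WM=31
i=16 t=31 v=9: → [22,33); WM=31
i=17 t=31 v=7: → [22,33); WM=31
i=18 t=32 v=3: → [22,33); WM=32
i=19 t=32 v=4: → [22,33); WM=32
i=20 t=32 v=6: → [22,33); WM=32
i=21 t=32 v=7: → [22,33); WM=32
i=22 t=32 v=7: → [22,33); WM=32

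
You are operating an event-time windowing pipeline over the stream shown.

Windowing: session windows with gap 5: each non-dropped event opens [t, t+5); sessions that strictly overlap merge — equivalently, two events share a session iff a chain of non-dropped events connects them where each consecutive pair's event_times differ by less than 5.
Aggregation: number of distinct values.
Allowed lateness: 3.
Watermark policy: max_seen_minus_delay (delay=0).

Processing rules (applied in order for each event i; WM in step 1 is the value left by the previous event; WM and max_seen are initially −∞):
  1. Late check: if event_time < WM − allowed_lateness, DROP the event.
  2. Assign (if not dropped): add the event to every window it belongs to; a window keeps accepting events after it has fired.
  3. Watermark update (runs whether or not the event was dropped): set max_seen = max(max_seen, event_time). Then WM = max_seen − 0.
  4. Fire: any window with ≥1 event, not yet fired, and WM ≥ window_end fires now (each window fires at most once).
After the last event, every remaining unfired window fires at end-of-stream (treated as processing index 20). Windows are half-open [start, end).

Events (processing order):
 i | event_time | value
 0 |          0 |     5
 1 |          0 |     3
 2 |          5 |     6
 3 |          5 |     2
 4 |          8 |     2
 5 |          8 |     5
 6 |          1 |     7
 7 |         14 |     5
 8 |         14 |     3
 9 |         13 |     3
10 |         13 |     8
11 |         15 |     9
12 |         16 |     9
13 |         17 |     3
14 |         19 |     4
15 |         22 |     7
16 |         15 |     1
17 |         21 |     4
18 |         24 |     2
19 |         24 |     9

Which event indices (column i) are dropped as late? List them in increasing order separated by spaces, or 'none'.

6 16

i=0 t=0 v=5: → [0,5); WM=0
i=1 t=0 v=3: → [0,5); WM=0
i=2 t=5 v=6: → [5,10); WM=5
i=3 t=5 v=2: → [5,10); WM=5
i=4 t=8 v=2: → [5,13); WM=8
i=5 t=8 v=5: → [5,13); WM=8
i=6 t=1 v=7: DROP (t<8-3); WM=8
i=7 t=14 v=5: → [14,19); WM=14
i=8 t=14 v=3: → [14,19); WM=14
i=9 t=13 v=3: → [13,19); WM=14
i=10 t=13 v=8: → [13,19); WM=14
i=11 t=15 v=9: → [13,20); WM=15
i=12 t=16 v=9: → [13,21); WM=16
i=13 t=17 v=3: → [13,22); WM=17
i=14 t=19 v=4: → [13,24); WM=19
i=15 t=22 v=7: → [13,27); WM=22
i=16 t=15 v=1: DROP (t<22-3); WM=22
i=17 t=21 v=4: → [13,27); WM=22
i=18 t=24 v=2: → [13,29); WM=24
i=19 t=24 v=9: → [13,29); WM=24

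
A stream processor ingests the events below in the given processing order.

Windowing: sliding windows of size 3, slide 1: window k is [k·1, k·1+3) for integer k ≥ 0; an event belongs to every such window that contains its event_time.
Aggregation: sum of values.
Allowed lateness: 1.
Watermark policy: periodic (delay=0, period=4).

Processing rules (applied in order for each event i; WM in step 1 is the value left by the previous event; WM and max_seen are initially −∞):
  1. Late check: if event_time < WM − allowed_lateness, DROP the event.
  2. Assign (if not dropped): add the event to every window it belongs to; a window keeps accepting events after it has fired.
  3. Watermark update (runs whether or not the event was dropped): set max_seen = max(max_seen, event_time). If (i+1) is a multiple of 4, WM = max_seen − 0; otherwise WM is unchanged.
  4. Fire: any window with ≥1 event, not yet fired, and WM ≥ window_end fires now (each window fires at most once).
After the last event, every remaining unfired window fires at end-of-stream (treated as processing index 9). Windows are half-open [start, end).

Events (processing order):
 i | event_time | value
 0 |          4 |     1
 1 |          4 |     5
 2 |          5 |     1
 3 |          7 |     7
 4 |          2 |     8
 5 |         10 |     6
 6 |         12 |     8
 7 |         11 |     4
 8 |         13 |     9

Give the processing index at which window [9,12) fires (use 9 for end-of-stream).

i=0 t=4 v=1: → [4,7),[3,6),[2,5); WM=−∞
i=1 t=4 v=5: → [4,7),[3,6),[2,5); WM=−∞
i=2 t=5 v=1: → [5,8),[4,7),[3,6); WM=−∞
i=3 t=7 v=7: → [7,10),[6,9),[5,8); WM=7; [2,5) fires=6 [3,6) fires=7 [4,7) fires=7
i=4 t=2 v=8: DROP (t<7-1); WM=7
i=5 t=10 v=6: → [10,13),[9,12),[8,11); WM=7
i=6 t=12 v=8: → [12,15),[11,14),[10,13); WM=7
i=7 t=11 v=4: → [11,14),[10,13),[9,12); WM=12; [5,8) fires=8 [6,9) fires=7 [7,10) fires=7 [8,11) fires=6 [9,12) fires=10
i=8 t=13 v=9: → [13,16),[12,15),[11,14); WM=12

7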